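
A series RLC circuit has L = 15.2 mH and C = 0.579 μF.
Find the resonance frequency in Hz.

Step 1 — Resonance condition Im(Z)=0 gives ω₀ = 1/√(LC).
Step 2 — ω₀ = 1/√(0.0152·5.79e-07) = 1.066e+04 rad/s.
Step 3 — f₀ = ω₀/(2π) = 1697 Hz.

f₀ = 1697 Hz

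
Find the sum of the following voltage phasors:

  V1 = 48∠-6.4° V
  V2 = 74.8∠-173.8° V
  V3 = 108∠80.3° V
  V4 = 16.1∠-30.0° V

Step 1 — Convert each phasor to rectangular form:
  V1 = 48·(cos(-6.4°) + j·sin(-6.4°)) = 47.7 - j5.351 V
  V2 = 74.8·(cos(-173.8°) + j·sin(-173.8°)) = -74.36 - j8.078 V
  V3 = 108·(cos(80.3°) + j·sin(80.3°)) = 18.2 + j106.5 V
  V4 = 16.1·(cos(-30.0°) + j·sin(-30.0°)) = 13.94 - j8.05 V
Step 2 — Sum components: V_total = 5.478 + j84.98 V.
Step 3 — Convert to polar: |V_total| = 85.15 V, ∠V_total = 86.3°.

V_total = 85.15∠86.3° V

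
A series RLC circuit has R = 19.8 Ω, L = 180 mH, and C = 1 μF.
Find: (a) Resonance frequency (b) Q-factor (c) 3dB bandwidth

Step 1 — Resonance condition Im(Z)=0 gives ω₀ = 1/√(LC).
Step 2 — ω₀ = 1/√(0.18·1e-06) = 2357 rad/s.
Step 3 — f₀ = ω₀/(2π) = 375.1 Hz.
Step 4 — Series Q: Q = ω₀L/R = 2357·0.18/19.8 = 21.43.
Step 5 — 3dB bandwidth: Δω = ω₀/Q = 110 rad/s; BW = Δω/(2π) = 17.51 Hz.

(a) f₀ = 375.1 Hz  (b) Q = 21.43  (c) BW = 17.51 Hz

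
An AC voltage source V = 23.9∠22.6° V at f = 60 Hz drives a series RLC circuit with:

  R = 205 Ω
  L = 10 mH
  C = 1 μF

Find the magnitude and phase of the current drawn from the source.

Step 1 — Angular frequency: ω = 2π·f = 2π·60 = 377 rad/s.
Step 2 — Component impedances:
  R: Z = R = 205 Ω
  L: Z = jωL = j·377·0.01 = 0 + j3.77 Ω
  C: Z = 1/(jωC) = -j/(ω·C) = 0 - j2653 Ω
Step 3 — Series combination: Z_total = R + L + C = 205 - j2649 Ω = 2657∠-85.6° Ω.
Step 4 — Source phasor: V = 23.9∠22.6° V = 22.06 + j9.185 V.
Step 5 — Ohm's law: I = V / Z_total = (22.06 + j9.185) / (205 - j2649) = -0.002806 + j0.008547 A.
Step 6 — Convert to polar: |I| = 0.008996 A, ∠I = 108.2°.

I = 0.008996∠108.2° A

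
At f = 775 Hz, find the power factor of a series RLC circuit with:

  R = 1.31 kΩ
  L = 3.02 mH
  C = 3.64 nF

Step 1 — Angular frequency: ω = 2π·f = 2π·775 = 4869 rad/s.
Step 2 — Component impedances:
  R: Z = R = 1310 Ω
  L: Z = jωL = j·4869·0.00302 = 0 + j14.71 Ω
  C: Z = 1/(jωC) = -j/(ω·C) = 0 - j5.642e+04 Ω
Step 3 — Series combination: Z_total = R + L + C = 1310 - j5.64e+04 Ω = 5.642e+04∠-88.7° Ω.
Step 4 — Power factor: PF = cos(φ) = Re(Z)/|Z| = 1310/5.642e+04 = 0.02322.
Step 5 — Type: Im(Z) = -5.64e+04 ⇒ leading (phase φ = -88.7°).

PF = 0.02322 (leading, φ = -88.7°)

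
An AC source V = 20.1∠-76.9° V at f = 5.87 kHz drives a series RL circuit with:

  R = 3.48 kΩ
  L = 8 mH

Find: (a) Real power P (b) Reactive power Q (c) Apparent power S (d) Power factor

Step 1 — Angular frequency: ω = 2π·f = 2π·5870 = 3.688e+04 rad/s.
Step 2 — Component impedances:
  R: Z = R = 3480 Ω
  L: Z = jωL = j·3.688e+04·0.008 = 0 + j295.1 Ω
Step 3 — Series combination: Z_total = R + L = 3480 + j295.1 Ω = 3492∠4.8° Ω.
Step 4 — Source phasor: V = 20.1∠-76.9° V = 4.556 - j19.58 V.
Step 5 — Current: I = V / Z = 0.0008262 - j0.005696 A = 0.005755∠-81.7° A.
Step 6 — Complex power: S = V·I* = 0.1153 + j0.009773 VA.
Step 7 — Real power: P = Re(S) = 0.1153 W.
Step 8 — Reactive power: Q = Im(S) = 0.009773 VAR.
Step 9 — Apparent power: |S| = 0.1157 VA.
Step 10 — Power factor: PF = P/|S| = 0.9964 (lagging).

(a) P = 0.1153 W  (b) Q = 0.009773 VAR  (c) S = 0.1157 VA  (d) PF = 0.9964 (lagging)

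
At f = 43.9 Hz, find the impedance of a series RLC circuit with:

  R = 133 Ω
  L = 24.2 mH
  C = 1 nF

Step 1 — Angular frequency: ω = 2π·f = 2π·43.9 = 275.8 rad/s.
Step 2 — Component impedances:
  R: Z = R = 133 Ω
  L: Z = jωL = j·275.8·0.0242 = 0 + j6.675 Ω
  C: Z = 1/(jωC) = -j/(ω·C) = 0 - j3.625e+06 Ω
Step 3 — Series combination: Z_total = R + L + C = 133 - j3.625e+06 Ω = 3.625e+06∠-90.0° Ω.

Z = 133 - j3.625e+06 Ω = 3.625e+06∠-90.0° Ω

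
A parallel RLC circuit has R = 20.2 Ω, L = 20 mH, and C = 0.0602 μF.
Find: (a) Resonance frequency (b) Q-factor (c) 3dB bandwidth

Step 1 — Resonance: ω₀ = 1/√(LC) = 1/√(0.02·6.02e-08) = 2.882e+04 rad/s.
Step 2 — f₀ = ω₀/(2π) = 4587 Hz.
Step 3 — Parallel Q: Q = R/(ω₀L) = 20.2/(2.882e+04·0.02) = 0.03505.
Step 4 — Bandwidth: Δω = ω₀/Q = 8.223e+05 rad/s; BW = Δω/(2π) = 1.309e+05 Hz.

(a) f₀ = 4587 Hz  (b) Q = 0.03505  (c) BW = 1.309e+05 Hz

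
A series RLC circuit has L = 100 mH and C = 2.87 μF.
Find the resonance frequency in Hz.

Step 1 — Resonance condition Im(Z)=0 gives ω₀ = 1/√(LC).
Step 2 — ω₀ = 1/√(0.1·2.87e-06) = 1867 rad/s.
Step 3 — f₀ = ω₀/(2π) = 297.1 Hz.

f₀ = 297.1 Hz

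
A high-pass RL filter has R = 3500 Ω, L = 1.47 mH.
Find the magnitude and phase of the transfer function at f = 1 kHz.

Step 1 — Angular frequency: ω = 2π·1000 = 6283 rad/s.
Step 2 — Transfer function: H(jω) = jωL/(R + jωL).
Step 3 — Numerator jωL = j·9.236; denominator R + jωL = 3500 + j9.236.
Step 4 — H = 6.964e-06 + j0.002639.
Step 5 — Magnitude: |H| = 0.002639 (-51.6 dB); phase: φ = 89.8°.

|H| = 0.002639 (-51.6 dB), φ = 89.8°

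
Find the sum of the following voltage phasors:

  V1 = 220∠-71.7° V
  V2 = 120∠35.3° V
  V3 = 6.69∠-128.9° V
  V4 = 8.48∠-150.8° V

Step 1 — Convert each phasor to rectangular form:
  V1 = 220·(cos(-71.7°) + j·sin(-71.7°)) = 69.08 - j208.9 V
  V2 = 120·(cos(35.3°) + j·sin(35.3°)) = 97.94 + j69.34 V
  V3 = 6.69·(cos(-128.9°) + j·sin(-128.9°)) = -4.201 - j5.206 V
  V4 = 8.48·(cos(-150.8°) + j·sin(-150.8°)) = -7.402 - j4.137 V
Step 2 — Sum components: V_total = 155.4 - j148.9 V.
Step 3 — Convert to polar: |V_total| = 215.2 V, ∠V_total = -43.8°.

V_total = 215.2∠-43.8° V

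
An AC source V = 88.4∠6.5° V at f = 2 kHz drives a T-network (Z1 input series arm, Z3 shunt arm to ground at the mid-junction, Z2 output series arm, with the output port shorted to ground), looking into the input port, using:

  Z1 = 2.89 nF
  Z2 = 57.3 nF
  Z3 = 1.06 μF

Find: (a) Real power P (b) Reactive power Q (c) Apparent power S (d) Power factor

Step 1 — Angular frequency: ω = 2π·f = 2π·2000 = 1.257e+04 rad/s.
Step 2 — Component impedances:
  Z1: Z = 1/(jωC) = -j/(ω·C) = 0 - j2.754e+04 Ω
  Z2: Z = 1/(jωC) = -j/(ω·C) = 0 - j1389 Ω
  Z3: Z = 1/(jωC) = -j/(ω·C) = 0 - j75.07 Ω
Step 3 — With the output port shorted to ground, the output series arm Z2 runs from the junction to ground; the shunt arm Z3 also runs from the junction to ground. They appear in parallel: Z3 || Z2 = 0 - j71.22 Ω.
Step 4 — Series with input arm Z1: Z_in = Z1 + (Z3 || Z2) = 0 - j2.761e+04 Ω = 2.761e+04∠-90.0° Ω.
Step 5 — Source phasor: V = 88.4∠6.5° V = 87.83 + j10.01 V.
Step 6 — Current: I = V / Z = -0.0003625 + j0.003182 A = 0.003202∠96.5° A.
Step 7 — Complex power: S = V·I* = 0 - j0.2831 VA.
Step 8 — Real power: P = Re(S) = 0 W.
Step 9 — Reactive power: Q = Im(S) = -0.2831 VAR.
Step 10 — Apparent power: |S| = 0.2831 VA.
Step 11 — Power factor: PF = P/|S| = 0 (leading).

(a) P = 0 W  (b) Q = -0.2831 VAR  (c) S = 0.2831 VA  (d) PF = 0 (leading)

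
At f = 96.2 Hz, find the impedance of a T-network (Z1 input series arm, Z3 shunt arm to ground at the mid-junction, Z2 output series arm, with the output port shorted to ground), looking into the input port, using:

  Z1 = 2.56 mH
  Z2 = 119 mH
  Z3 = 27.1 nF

Step 1 — Angular frequency: ω = 2π·f = 2π·96.2 = 604.4 rad/s.
Step 2 — Component impedances:
  Z1: Z = jωL = j·604.4·0.00256 = 0 + j1.547 Ω
  Z2: Z = jωL = j·604.4·0.119 = 0 + j71.93 Ω
  Z3: Z = 1/(jωC) = -j/(ω·C) = 0 - j6.105e+04 Ω
Step 3 — With the output port shorted to ground, the output series arm Z2 runs from the junction to ground; the shunt arm Z3 also runs from the junction to ground. They appear in parallel: Z3 || Z2 = 0 + j72.01 Ω.
Step 4 — Series with input arm Z1: Z_in = Z1 + (Z3 || Z2) = 0 + j73.56 Ω = 73.56∠90.0° Ω.

Z = 0 + j73.56 Ω = 73.56∠90.0° Ω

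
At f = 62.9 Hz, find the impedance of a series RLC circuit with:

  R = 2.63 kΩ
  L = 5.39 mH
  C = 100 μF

Step 1 — Angular frequency: ω = 2π·f = 2π·62.9 = 395.2 rad/s.
Step 2 — Component impedances:
  R: Z = R = 2630 Ω
  L: Z = jωL = j·395.2·0.00539 = 0 + j2.13 Ω
  C: Z = 1/(jωC) = -j/(ω·C) = 0 - j25.3 Ω
Step 3 — Series combination: Z_total = R + L + C = 2630 - j23.17 Ω = 2630∠-0.5° Ω.

Z = 2630 - j23.17 Ω = 2630∠-0.5° Ω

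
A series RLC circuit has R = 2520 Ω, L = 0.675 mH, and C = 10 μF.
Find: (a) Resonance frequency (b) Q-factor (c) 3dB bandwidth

Step 1 — Resonance: ω₀ = 1/√(LC) = 1/√(0.000675·1e-05) = 1.217e+04 rad/s.
Step 2 — f₀ = ω₀/(2π) = 1937 Hz.
Step 3 — Series Q: Q = ω₀L/R = 1.217e+04·0.000675/2520 = 0.00326.
Step 4 — Bandwidth: Δω = ω₀/Q = 3.733e+06 rad/s; BW = Δω/(2π) = 5.942e+05 Hz.

(a) f₀ = 1937 Hz  (b) Q = 0.00326  (c) BW = 5.942e+05 Hz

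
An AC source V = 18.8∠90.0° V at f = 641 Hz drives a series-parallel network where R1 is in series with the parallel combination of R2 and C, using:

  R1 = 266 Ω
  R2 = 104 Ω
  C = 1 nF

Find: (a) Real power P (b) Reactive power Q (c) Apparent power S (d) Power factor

Step 1 — Angular frequency: ω = 2π·f = 2π·641 = 4028 rad/s.
Step 2 — Component impedances:
  R1: Z = R = 266 Ω
  R2: Z = R = 104 Ω
  C: Z = 1/(jωC) = -j/(ω·C) = 0 - j2.483e+05 Ω
Step 3 — Parallel branch: R2 || C = 1/(1/R2 + 1/C) = 104 - j0.04356 Ω.
Step 4 — Series with R1: Z_total = R1 + (R2 || C) = 370 - j0.04356 Ω = 370∠-0.0° Ω.
Step 5 — Source phasor: V = 18.8∠90.0° V = 0 + j18.8 V.
Step 6 — Current: I = V / Z = -5.982e-06 + j0.05081 A = 0.05081∠90.0° A.
Step 7 — Complex power: S = V·I* = 0.9552 - j0.0001125 VA.
Step 8 — Real power: P = Re(S) = 0.9552 W.
Step 9 — Reactive power: Q = Im(S) = -0.0001125 VAR.
Step 10 — Apparent power: |S| = 0.9552 VA.
Step 11 — Power factor: PF = P/|S| = 1 (leading).

(a) P = 0.9552 W  (b) Q = -0.0001125 VAR  (c) S = 0.9552 VA  (d) PF = 1 (leading)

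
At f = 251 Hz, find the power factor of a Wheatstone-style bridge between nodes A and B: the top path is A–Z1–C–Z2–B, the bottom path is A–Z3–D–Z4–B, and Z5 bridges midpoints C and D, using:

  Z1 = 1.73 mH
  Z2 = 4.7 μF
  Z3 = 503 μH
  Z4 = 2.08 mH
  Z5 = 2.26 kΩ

Step 1 — Angular frequency: ω = 2π·f = 2π·251 = 1577 rad/s.
Step 2 — Component impedances:
  Z1: Z = jωL = j·1577·0.00173 = 0 + j2.728 Ω
  Z2: Z = 1/(jωC) = -j/(ω·C) = 0 - j134.9 Ω
  Z3: Z = jωL = j·1577·0.000503 = 0 + j0.7933 Ω
  Z4: Z = jωL = j·1577·0.00208 = 0 + j3.28 Ω
  Z5: Z = R = 2260 Ω
Step 3 — Bridge requires nodal analysis (the Z5 bridge couples midpoints C and D, so the two paths cannot be reduced to a simple series/parallel combination). Setting node B to ground and injecting 1 A at node A, the 3-node admittance system at A, C, D solves to V_A = Z_AB = 0.0003626 + j4.203 Ω = 4.203∠90.0° Ω.
Step 4 — Power factor: PF = cos(φ) = Re(Z)/|Z| = 0.0003626/4.203 = 8.627e-05.
Step 5 — Type: Im(Z) = 4.203 ⇒ lagging (phase φ = 90.0°).

PF = 8.627e-05 (lagging, φ = 90.0°)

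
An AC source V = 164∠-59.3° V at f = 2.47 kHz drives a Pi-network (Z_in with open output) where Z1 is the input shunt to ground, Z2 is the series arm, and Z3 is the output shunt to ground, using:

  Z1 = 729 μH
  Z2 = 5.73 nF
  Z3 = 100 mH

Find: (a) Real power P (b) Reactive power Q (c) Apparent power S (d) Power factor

Step 1 — Angular frequency: ω = 2π·f = 2π·2470 = 1.552e+04 rad/s.
Step 2 — Component impedances:
  Z1: Z = jωL = j·1.552e+04·0.000729 = 0 + j11.31 Ω
  Z2: Z = 1/(jωC) = -j/(ω·C) = 0 - j1.125e+04 Ω
  Z3: Z = jωL = j·1.552e+04·0.1 = 0 + j1552 Ω
Step 3 — With open output, the series arm Z2 and the output shunt Z3 appear in series to ground: Z2 + Z3 = 0 - j9693 Ω.
Step 4 — Parallel with input shunt Z1: Z_in = Z1 || (Z2 + Z3) = 0 + j11.33 Ω = 11.33∠90.0° Ω.
Step 5 — Source phasor: V = 164∠-59.3° V = 83.73 - j141 V.
Step 6 — Current: I = V / Z = -12.45 - j7.392 A = 14.48∠-149.3° A.
Step 7 — Complex power: S = V·I* = 0 + j2375 VA.
Step 8 — Real power: P = Re(S) = 0 W.
Step 9 — Reactive power: Q = Im(S) = 2375 VAR.
Step 10 — Apparent power: |S| = 2375 VA.
Step 11 — Power factor: PF = P/|S| = 0 (lagging).

(a) P = 0 W  (b) Q = 2375 VAR  (c) S = 2375 VA  (d) PF = 0 (lagging)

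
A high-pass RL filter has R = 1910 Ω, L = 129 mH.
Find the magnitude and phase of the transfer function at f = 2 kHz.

Step 1 — Angular frequency: ω = 2π·2000 = 1.257e+04 rad/s.
Step 2 — Transfer function: H(jω) = jωL/(R + jωL).
Step 3 — Numerator jωL = j·1621; denominator R + jωL = 1910 + j1621.
Step 4 — H = 0.4187 + j0.4933.
Step 5 — Magnitude: |H| = 0.6471 (-3.8 dB); phase: φ = 49.7°.

|H| = 0.6471 (-3.8 dB), φ = 49.7°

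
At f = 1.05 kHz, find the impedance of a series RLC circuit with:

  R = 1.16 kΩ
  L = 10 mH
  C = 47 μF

Step 1 — Angular frequency: ω = 2π·f = 2π·1050 = 6597 rad/s.
Step 2 — Component impedances:
  R: Z = R = 1160 Ω
  L: Z = jωL = j·6597·0.01 = 0 + j65.97 Ω
  C: Z = 1/(jωC) = -j/(ω·C) = 0 - j3.225 Ω
Step 3 — Series combination: Z_total = R + L + C = 1160 + j62.75 Ω = 1162∠3.1° Ω.

Z = 1160 + j62.75 Ω = 1162∠3.1° Ω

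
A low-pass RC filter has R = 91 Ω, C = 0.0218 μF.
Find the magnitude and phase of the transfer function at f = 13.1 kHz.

Step 1 — Angular frequency: ω = 2π·1.31e+04 = 8.231e+04 rad/s.
Step 2 — Transfer function: H(jω) = 1/(1 + jωRC).
Step 3 — Denominator: 1 + jωRC = 1 + j·8.231e+04·91·2.18e-08 = 1 + j0.1633.
Step 4 — H = 0.974 - j0.159.
Step 5 — Magnitude: |H| = 0.9869 (-0.1 dB); phase: φ = -9.3°.

|H| = 0.9869 (-0.1 dB), φ = -9.3°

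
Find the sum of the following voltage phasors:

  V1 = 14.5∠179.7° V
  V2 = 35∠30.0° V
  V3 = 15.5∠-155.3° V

Step 1 — Convert each phasor to rectangular form:
  V1 = 14.5·(cos(179.7°) + j·sin(179.7°)) = -14.5 + j0.07592 V
  V2 = 35·(cos(30.0°) + j·sin(30.0°)) = 30.31 + j17.5 V
  V3 = 15.5·(cos(-155.3°) + j·sin(-155.3°)) = -14.08 - j6.477 V
Step 2 — Sum components: V_total = 1.729 + j11.1 V.
Step 3 — Convert to polar: |V_total| = 11.23 V, ∠V_total = 81.1°.

V_total = 11.23∠81.1° V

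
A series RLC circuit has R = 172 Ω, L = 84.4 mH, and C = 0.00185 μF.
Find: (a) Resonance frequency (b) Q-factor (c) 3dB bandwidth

Step 1 — Resonance: ω₀ = 1/√(LC) = 1/√(0.0844·1.85e-09) = 8.003e+04 rad/s.
Step 2 — f₀ = ω₀/(2π) = 1.274e+04 Hz.
Step 3 — Series Q: Q = ω₀L/R = 8.003e+04·0.0844/172 = 39.27.
Step 4 — Bandwidth: Δω = ω₀/Q = 2038 rad/s; BW = Δω/(2π) = 324.3 Hz.

(a) f₀ = 1.274e+04 Hz  (b) Q = 39.27  (c) BW = 324.3 Hz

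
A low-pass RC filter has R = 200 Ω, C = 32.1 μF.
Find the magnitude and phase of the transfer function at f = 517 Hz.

Step 1 — Angular frequency: ω = 2π·517 = 3248 rad/s.
Step 2 — Transfer function: H(jω) = 1/(1 + jωRC).
Step 3 — Denominator: 1 + jωRC = 1 + j·3248·200·3.21e-05 = 1 + j20.85.
Step 4 — H = 0.002294 - j0.04784.
Step 5 — Magnitude: |H| = 0.0479 (-26.4 dB); phase: φ = -87.3°.

|H| = 0.0479 (-26.4 dB), φ = -87.3°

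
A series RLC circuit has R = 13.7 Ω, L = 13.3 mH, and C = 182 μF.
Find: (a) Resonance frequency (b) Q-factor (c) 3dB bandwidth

Step 1 — Resonance condition Im(Z)=0 gives ω₀ = 1/√(LC).
Step 2 — ω₀ = 1/√(0.0133·0.000182) = 642.7 rad/s.
Step 3 — f₀ = ω₀/(2π) = 102.3 Hz.
Step 4 — Series Q: Q = ω₀L/R = 642.7·0.0133/13.7 = 0.624.
Step 5 — 3dB bandwidth: Δω = ω₀/Q = 1030 rad/s; BW = Δω/(2π) = 163.9 Hz.

(a) f₀ = 102.3 Hz  (b) Q = 0.624  (c) BW = 163.9 Hz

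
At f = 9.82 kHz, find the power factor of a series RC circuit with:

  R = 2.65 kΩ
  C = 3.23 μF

Step 1 — Angular frequency: ω = 2π·f = 2π·9820 = 6.17e+04 rad/s.
Step 2 — Component impedances:
  R: Z = R = 2650 Ω
  C: Z = 1/(jωC) = -j/(ω·C) = 0 - j5.018 Ω
Step 3 — Series combination: Z_total = R + C = 2650 - j5.018 Ω = 2650∠-0.1° Ω.
Step 4 — Power factor: PF = cos(φ) = Re(Z)/|Z| = 2650/2650 = 1.
Step 5 — Type: Im(Z) = -5.018 ⇒ leading (phase φ = -0.1°).

PF = 1 (leading, φ = -0.1°)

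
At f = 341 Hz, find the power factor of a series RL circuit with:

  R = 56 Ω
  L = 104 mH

Step 1 — Angular frequency: ω = 2π·f = 2π·341 = 2143 rad/s.
Step 2 — Component impedances:
  R: Z = R = 56 Ω
  L: Z = jωL = j·2143·0.104 = 0 + j222.8 Ω
Step 3 — Series combination: Z_total = R + L = 56 + j222.8 Ω = 229.8∠75.9° Ω.
Step 4 — Power factor: PF = cos(φ) = Re(Z)/|Z| = 56/229.8 = 0.2437.
Step 5 — Type: Im(Z) = 222.8 ⇒ lagging (phase φ = 75.9°).

PF = 0.2437 (lagging, φ = 75.9°)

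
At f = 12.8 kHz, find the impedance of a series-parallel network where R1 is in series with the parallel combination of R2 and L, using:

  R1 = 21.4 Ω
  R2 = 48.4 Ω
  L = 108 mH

Step 1 — Angular frequency: ω = 2π·f = 2π·1.28e+04 = 8.042e+04 rad/s.
Step 2 — Component impedances:
  R1: Z = R = 21.4 Ω
  R2: Z = R = 48.4 Ω
  L: Z = jωL = j·8.042e+04·0.108 = 0 + j8686 Ω
Step 3 — Parallel branch: R2 || L = 1/(1/R2 + 1/L) = 48.4 + j0.2697 Ω.
Step 4 — Series with R1: Z_total = R1 + (R2 || L) = 69.8 + j0.2697 Ω = 69.8∠0.2° Ω.

Z = 69.8 + j0.2697 Ω = 69.8∠0.2° Ω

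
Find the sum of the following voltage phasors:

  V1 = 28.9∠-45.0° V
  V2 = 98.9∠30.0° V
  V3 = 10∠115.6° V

Step 1 — Convert each phasor to rectangular form:
  V1 = 28.9·(cos(-45.0°) + j·sin(-45.0°)) = 20.44 - j20.44 V
  V2 = 98.9·(cos(30.0°) + j·sin(30.0°)) = 85.65 + j49.45 V
  V3 = 10·(cos(115.6°) + j·sin(115.6°)) = -4.321 + j9.018 V
Step 2 — Sum components: V_total = 101.8 + j38.03 V.
Step 3 — Convert to polar: |V_total| = 108.6 V, ∠V_total = 20.5°.

V_total = 108.6∠20.5° V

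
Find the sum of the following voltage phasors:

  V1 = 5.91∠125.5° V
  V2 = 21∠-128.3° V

Step 1 — Convert each phasor to rectangular form:
  V1 = 5.91·(cos(125.5°) + j·sin(125.5°)) = -3.432 + j4.811 V
  V2 = 21·(cos(-128.3°) + j·sin(-128.3°)) = -13.02 - j16.48 V
Step 2 — Sum components: V_total = -16.45 - j11.67 V.
Step 3 — Convert to polar: |V_total| = 20.17 V, ∠V_total = -144.6°.

V_total = 20.17∠-144.6° V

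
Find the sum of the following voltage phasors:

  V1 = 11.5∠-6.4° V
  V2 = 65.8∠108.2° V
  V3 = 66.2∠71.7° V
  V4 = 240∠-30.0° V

Step 1 — Convert each phasor to rectangular form:
  V1 = 11.5·(cos(-6.4°) + j·sin(-6.4°)) = 11.43 - j1.282 V
  V2 = 65.8·(cos(108.2°) + j·sin(108.2°)) = -20.55 + j62.51 V
  V3 = 66.2·(cos(71.7°) + j·sin(71.7°)) = 20.79 + j62.85 V
  V4 = 240·(cos(-30.0°) + j·sin(-30.0°)) = 207.8 - j120 V
Step 2 — Sum components: V_total = 219.5 + j4.078 V.
Step 3 — Convert to polar: |V_total| = 219.5 V, ∠V_total = 1.1°.

V_total = 219.5∠1.1° V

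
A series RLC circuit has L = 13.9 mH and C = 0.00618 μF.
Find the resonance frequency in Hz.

Step 1 — Resonance condition Im(Z)=0 gives ω₀ = 1/√(LC).
Step 2 — ω₀ = 1/√(0.0139·6.18e-09) = 1.079e+05 rad/s.
Step 3 — f₀ = ω₀/(2π) = 1.717e+04 Hz.

f₀ = 1.717e+04 Hz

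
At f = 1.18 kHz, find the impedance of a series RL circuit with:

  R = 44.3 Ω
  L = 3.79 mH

Step 1 — Angular frequency: ω = 2π·f = 2π·1180 = 7414 rad/s.
Step 2 — Component impedances:
  R: Z = R = 44.3 Ω
  L: Z = jωL = j·7414·0.00379 = 0 + j28.1 Ω
Step 3 — Series combination: Z_total = R + L = 44.3 + j28.1 Ω = 52.46∠32.4° Ω.

Z = 44.3 + j28.1 Ω = 52.46∠32.4° Ω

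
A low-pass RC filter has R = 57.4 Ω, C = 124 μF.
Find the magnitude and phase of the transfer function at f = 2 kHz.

Step 1 — Angular frequency: ω = 2π·2000 = 1.257e+04 rad/s.
Step 2 — Transfer function: H(jω) = 1/(1 + jωRC).
Step 3 — Denominator: 1 + jωRC = 1 + j·1.257e+04·57.4·0.000124 = 1 + j89.44.
Step 4 — H = 0.000125 - j0.01118.
Step 5 — Magnitude: |H| = 0.01118 (-39.0 dB); phase: φ = -89.4°.

|H| = 0.01118 (-39.0 dB), φ = -89.4°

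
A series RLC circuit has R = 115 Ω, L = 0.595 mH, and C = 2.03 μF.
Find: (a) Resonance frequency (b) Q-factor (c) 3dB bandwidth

Step 1 — Resonance: ω₀ = 1/√(LC) = 1/√(0.000595·2.03e-06) = 2.877e+04 rad/s.
Step 2 — f₀ = ω₀/(2π) = 4579 Hz.
Step 3 — Series Q: Q = ω₀L/R = 2.877e+04·0.000595/115 = 0.1489.
Step 4 — Bandwidth: Δω = ω₀/Q = 1.933e+05 rad/s; BW = Δω/(2π) = 3.076e+04 Hz.

(a) f₀ = 4579 Hz  (b) Q = 0.1489  (c) BW = 3.076e+04 Hz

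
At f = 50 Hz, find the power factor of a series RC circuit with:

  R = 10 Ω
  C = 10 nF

Step 1 — Angular frequency: ω = 2π·f = 2π·50 = 314.2 rad/s.
Step 2 — Component impedances:
  R: Z = R = 10 Ω
  C: Z = 1/(jωC) = -j/(ω·C) = 0 - j3.183e+05 Ω
Step 3 — Series combination: Z_total = R + C = 10 - j3.183e+05 Ω = 3.183e+05∠-90.0° Ω.
Step 4 — Power factor: PF = cos(φ) = Re(Z)/|Z| = 10/3.183e+05 = 3.142e-05.
Step 5 — Type: Im(Z) = -3.183e+05 ⇒ leading (phase φ = -90.0°).

PF = 3.142e-05 (leading, φ = -90.0°)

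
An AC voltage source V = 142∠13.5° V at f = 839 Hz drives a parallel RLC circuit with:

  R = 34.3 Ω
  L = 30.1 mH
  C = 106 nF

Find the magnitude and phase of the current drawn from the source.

Step 1 — Angular frequency: ω = 2π·f = 2π·839 = 5272 rad/s.
Step 2 — Component impedances:
  R: Z = R = 34.3 Ω
  L: Z = jωL = j·5272·0.0301 = 0 + j158.7 Ω
  C: Z = 1/(jωC) = -j/(ω·C) = 0 - j1790 Ω
Step 3 — Parallel combination: 1/Z_total = 1/R + 1/L + 1/C; Z_total = 33.02 + j6.505 Ω = 33.65∠11.1° Ω.
Step 4 — Source phasor: V = 142∠13.5° V = 138.1 + j33.15 V.
Step 5 — Ohm's law: I = V / Z_total = (138.1 + j33.15) / (33.02 + j6.505) = 4.216 + j0.1734 A.
Step 6 — Convert to polar: |I| = 4.22 A, ∠I = 2.4°.

I = 4.22∠2.4° A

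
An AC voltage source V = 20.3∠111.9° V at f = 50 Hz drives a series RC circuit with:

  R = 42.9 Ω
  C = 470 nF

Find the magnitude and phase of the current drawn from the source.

Step 1 — Angular frequency: ω = 2π·f = 2π·50 = 314.2 rad/s.
Step 2 — Component impedances:
  R: Z = R = 42.9 Ω
  C: Z = 1/(jωC) = -j/(ω·C) = 0 - j6773 Ω
Step 3 — Series combination: Z_total = R + C = 42.9 - j6773 Ω = 6773∠-89.6° Ω.
Step 4 — Source phasor: V = 20.3∠111.9° V = -7.572 + j18.84 V.
Step 5 — Ohm's law: I = V / Z_total = (-7.572 + j18.84) / (42.9 - j6773) = -0.002788 - j0.0011 A.
Step 6 — Convert to polar: |I| = 0.002997 A, ∠I = -158.5°.

I = 0.002997∠-158.5° A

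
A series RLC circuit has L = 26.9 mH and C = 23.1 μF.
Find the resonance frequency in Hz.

Step 1 — Resonance condition Im(Z)=0 gives ω₀ = 1/√(LC).
Step 2 — ω₀ = 1/√(0.0269·2.31e-05) = 1269 rad/s.
Step 3 — f₀ = ω₀/(2π) = 201.9 Hz.

f₀ = 201.9 Hz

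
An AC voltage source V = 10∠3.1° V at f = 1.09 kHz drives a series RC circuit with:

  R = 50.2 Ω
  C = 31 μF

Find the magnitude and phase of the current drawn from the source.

Step 1 — Angular frequency: ω = 2π·f = 2π·1090 = 6849 rad/s.
Step 2 — Component impedances:
  R: Z = R = 50.2 Ω
  C: Z = 1/(jωC) = -j/(ω·C) = 0 - j4.71 Ω
Step 3 — Series combination: Z_total = R + C = 50.2 - j4.71 Ω = 50.42∠-5.4° Ω.
Step 4 — Source phasor: V = 10∠3.1° V = 9.985 + j0.5408 V.
Step 5 — Ohm's law: I = V / Z_total = (9.985 + j0.5408) / (50.2 - j4.71) = 0.1962 + j0.02918 A.
Step 6 — Convert to polar: |I| = 0.1983 A, ∠I = 8.5°.

I = 0.1983∠8.5° A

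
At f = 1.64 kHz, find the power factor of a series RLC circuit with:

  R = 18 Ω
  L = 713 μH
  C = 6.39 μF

Step 1 — Angular frequency: ω = 2π·f = 2π·1640 = 1.03e+04 rad/s.
Step 2 — Component impedances:
  R: Z = R = 18 Ω
  L: Z = jωL = j·1.03e+04·0.000713 = 0 + j7.347 Ω
  C: Z = 1/(jωC) = -j/(ω·C) = 0 - j15.19 Ω
Step 3 — Series combination: Z_total = R + L + C = 18 - j7.84 Ω = 19.63∠-23.5° Ω.
Step 4 — Power factor: PF = cos(φ) = Re(Z)/|Z| = 18/19.633 = 0.9168.
Step 5 — Type: Im(Z) = -7.84 ⇒ leading (phase φ = -23.5°).

PF = 0.9168 (leading, φ = -23.5°)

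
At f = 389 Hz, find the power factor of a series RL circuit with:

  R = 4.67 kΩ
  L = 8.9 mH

Step 1 — Angular frequency: ω = 2π·f = 2π·389 = 2444 rad/s.
Step 2 — Component impedances:
  R: Z = R = 4670 Ω
  L: Z = jωL = j·2444·0.0089 = 0 + j21.75 Ω
Step 3 — Series combination: Z_total = R + L = 4670 + j21.75 Ω = 4670∠0.3° Ω.
Step 4 — Power factor: PF = cos(φ) = Re(Z)/|Z| = 4670/4670 = 1.
Step 5 — Type: Im(Z) = 21.75 ⇒ lagging (phase φ = 0.3°).

PF = 1 (lagging, φ = 0.3°)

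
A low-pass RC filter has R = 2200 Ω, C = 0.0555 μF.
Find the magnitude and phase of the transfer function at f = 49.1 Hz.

Step 1 — Angular frequency: ω = 2π·49.1 = 308.5 rad/s.
Step 2 — Transfer function: H(jω) = 1/(1 + jωRC).
Step 3 — Denominator: 1 + jωRC = 1 + j·308.5·2200·5.55e-08 = 1 + j0.03767.
Step 4 — H = 0.9986 - j0.03762.
Step 5 — Magnitude: |H| = 0.9993 (-0.0 dB); phase: φ = -2.2°.

|H| = 0.9993 (-0.0 dB), φ = -2.2°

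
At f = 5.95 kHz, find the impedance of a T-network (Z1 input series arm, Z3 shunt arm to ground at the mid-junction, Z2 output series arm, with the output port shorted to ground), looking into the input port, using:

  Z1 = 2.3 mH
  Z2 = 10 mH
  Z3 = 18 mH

Step 1 — Angular frequency: ω = 2π·f = 2π·5950 = 3.738e+04 rad/s.
Step 2 — Component impedances:
  Z1: Z = jωL = j·3.738e+04·0.0023 = 0 + j85.99 Ω
  Z2: Z = jωL = j·3.738e+04·0.01 = 0 + j373.8 Ω
  Z3: Z = jωL = j·3.738e+04·0.018 = 0 + j672.9 Ω
Step 3 — With the output port shorted to ground, the output series arm Z2 runs from the junction to ground; the shunt arm Z3 also runs from the junction to ground. They appear in parallel: Z3 || Z2 = 0 + j240.3 Ω.
Step 4 — Series with input arm Z1: Z_in = Z1 + (Z3 || Z2) = 0 + j326.3 Ω = 326.3∠90.0° Ω.

Z = 0 + j326.3 Ω = 326.3∠90.0° Ω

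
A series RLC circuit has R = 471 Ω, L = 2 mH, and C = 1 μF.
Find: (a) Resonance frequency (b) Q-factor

Step 1 — Resonance condition Im(Z)=0 gives ω₀ = 1/√(LC).
Step 2 — ω₀ = 1/√(0.002·1e-06) = 2.236e+04 rad/s.
Step 3 — f₀ = ω₀/(2π) = 3559 Hz.
Step 4 — Series Q: Q = ω₀L/R = 2.236e+04·0.002/471 = 0.09495.

(a) f₀ = 3559 Hz  (b) Q = 0.09495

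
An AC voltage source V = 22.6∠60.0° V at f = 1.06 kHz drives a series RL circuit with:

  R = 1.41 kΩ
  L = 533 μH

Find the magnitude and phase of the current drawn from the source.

Step 1 — Angular frequency: ω = 2π·f = 2π·1060 = 6660 rad/s.
Step 2 — Component impedances:
  R: Z = R = 1410 Ω
  L: Z = jωL = j·6660·0.000533 = 0 + j3.55 Ω
Step 3 — Series combination: Z_total = R + L = 1410 + j3.55 Ω = 1410∠0.1° Ω.
Step 4 — Source phasor: V = 22.6∠60.0° V = 11.3 + j19.57 V.
Step 5 — Ohm's law: I = V / Z_total = (11.3 + j19.57) / (1410 + j3.55) = 0.008049 + j0.01386 A.
Step 6 — Convert to polar: |I| = 0.01603 A, ∠I = 59.9°.

I = 0.01603∠59.9° A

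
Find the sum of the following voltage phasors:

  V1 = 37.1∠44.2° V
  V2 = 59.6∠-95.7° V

Step 1 — Convert each phasor to rectangular form:
  V1 = 37.1·(cos(44.2°) + j·sin(44.2°)) = 26.6 + j25.86 V
  V2 = 59.6·(cos(-95.7°) + j·sin(-95.7°)) = -5.919 - j59.31 V
Step 2 — Sum components: V_total = 20.68 - j33.44 V.
Step 3 — Convert to polar: |V_total| = 39.32 V, ∠V_total = -58.3°.

V_total = 39.32∠-58.3° V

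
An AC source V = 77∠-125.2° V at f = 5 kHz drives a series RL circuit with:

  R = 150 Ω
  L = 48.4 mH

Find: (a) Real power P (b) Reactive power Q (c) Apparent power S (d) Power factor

Step 1 — Angular frequency: ω = 2π·f = 2π·5000 = 3.142e+04 rad/s.
Step 2 — Component impedances:
  R: Z = R = 150 Ω
  L: Z = jωL = j·3.142e+04·0.0484 = 0 + j1521 Ω
Step 3 — Series combination: Z_total = R + L = 150 + j1521 Ω = 1528∠84.4° Ω.
Step 4 — Source phasor: V = 77∠-125.2° V = -44.39 - j62.92 V.
Step 5 — Current: I = V / Z = -0.04383 + j0.02487 A = 0.0504∠150.4° A.
Step 6 — Complex power: S = V·I* = 0.381 + j3.862 VA.
Step 7 — Real power: P = Re(S) = 0.381 W.
Step 8 — Reactive power: Q = Im(S) = 3.862 VAR.
Step 9 — Apparent power: |S| = 3.88 VA.
Step 10 — Power factor: PF = P/|S| = 0.09817 (lagging).

(a) P = 0.381 W  (b) Q = 3.862 VAR  (c) S = 3.88 VA  (d) PF = 0.09817 (lagging)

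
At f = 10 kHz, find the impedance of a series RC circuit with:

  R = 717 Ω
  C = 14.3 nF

Step 1 — Angular frequency: ω = 2π·f = 2π·1e+04 = 6.283e+04 rad/s.
Step 2 — Component impedances:
  R: Z = R = 717 Ω
  C: Z = 1/(jωC) = -j/(ω·C) = 0 - j1113 Ω
Step 3 — Series combination: Z_total = R + C = 717 - j1113 Ω = 1324∠-57.2° Ω.

Z = 717 - j1113 Ω = 1324∠-57.2° Ω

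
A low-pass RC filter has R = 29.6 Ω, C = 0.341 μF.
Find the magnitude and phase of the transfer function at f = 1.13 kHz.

Step 1 — Angular frequency: ω = 2π·1130 = 7100 rad/s.
Step 2 — Transfer function: H(jω) = 1/(1 + jωRC).
Step 3 — Denominator: 1 + jωRC = 1 + j·7100·29.6·3.41e-07 = 1 + j0.07166.
Step 4 — H = 0.9949 - j0.0713.
Step 5 — Magnitude: |H| = 0.9974 (-0.0 dB); phase: φ = -4.1°.

|H| = 0.9974 (-0.0 dB), φ = -4.1°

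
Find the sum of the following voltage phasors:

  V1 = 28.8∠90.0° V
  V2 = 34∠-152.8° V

Step 1 — Convert each phasor to rectangular form:
  V1 = 28.8·(cos(90.0°) + j·sin(90.0°)) = 0 + j28.8 V
  V2 = 34·(cos(-152.8°) + j·sin(-152.8°)) = -30.24 - j15.54 V
Step 2 — Sum components: V_total = -30.24 + j13.26 V.
Step 3 — Convert to polar: |V_total| = 33.02 V, ∠V_total = 156.3°.

V_total = 33.02∠156.3° V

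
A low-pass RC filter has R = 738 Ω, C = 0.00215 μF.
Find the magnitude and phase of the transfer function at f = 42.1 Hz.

Step 1 — Angular frequency: ω = 2π·42.1 = 264.5 rad/s.
Step 2 — Transfer function: H(jω) = 1/(1 + jωRC).
Step 3 — Denominator: 1 + jωRC = 1 + j·264.5·738·2.15e-09 = 1 + j0.0004197.
Step 4 — H = 1 - j0.0004197.
Step 5 — Magnitude: |H| = 1 (-0.0 dB); phase: φ = -0.0°.

|H| = 1 (-0.0 dB), φ = -0.0°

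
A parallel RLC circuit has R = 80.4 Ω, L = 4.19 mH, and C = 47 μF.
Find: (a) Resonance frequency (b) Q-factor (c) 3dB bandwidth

Step 1 — Resonance: ω₀ = 1/√(LC) = 1/√(0.00419·4.7e-05) = 2253 rad/s.
Step 2 — f₀ = ω₀/(2π) = 358.6 Hz.
Step 3 — Parallel Q: Q = R/(ω₀L) = 80.4/(2253·0.00419) = 8.515.
Step 4 — Bandwidth: Δω = ω₀/Q = 264.6 rad/s; BW = Δω/(2π) = 42.12 Hz.

(a) f₀ = 358.6 Hz  (b) Q = 8.515  (c) BW = 42.12 Hz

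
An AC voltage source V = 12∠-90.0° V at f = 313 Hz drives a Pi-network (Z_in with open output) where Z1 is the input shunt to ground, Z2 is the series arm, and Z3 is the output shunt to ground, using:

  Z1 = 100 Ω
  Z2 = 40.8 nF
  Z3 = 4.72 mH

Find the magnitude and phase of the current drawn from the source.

Step 1 — Angular frequency: ω = 2π·f = 2π·313 = 1967 rad/s.
Step 2 — Component impedances:
  Z1: Z = R = 100 Ω
  Z2: Z = 1/(jωC) = -j/(ω·C) = 0 - j1.246e+04 Ω
  Z3: Z = jωL = j·1967·0.00472 = 0 + j9.283 Ω
Step 3 — With open output, the series arm Z2 and the output shunt Z3 appear in series to ground: Z2 + Z3 = 0 - j1.245e+04 Ω.
Step 4 — Parallel with input shunt Z1: Z_in = Z1 || (Z2 + Z3) = 99.99 - j0.8029 Ω = 100∠-0.5° Ω.
Step 5 — Source phasor: V = 12∠-90.0° V = 0 - j12 V.
Step 6 — Ohm's law: I = V / Z_total = (0 - j12) / (99.99 - j0.8029) = 0.0009636 - j0.12 A.
Step 7 — Convert to polar: |I| = 0.12 A, ∠I = -89.5°.

I = 0.12∠-89.5° A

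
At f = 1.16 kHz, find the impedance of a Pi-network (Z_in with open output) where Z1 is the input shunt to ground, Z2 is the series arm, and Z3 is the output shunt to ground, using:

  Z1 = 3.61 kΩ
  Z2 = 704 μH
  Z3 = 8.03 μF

Step 1 — Angular frequency: ω = 2π·f = 2π·1160 = 7288 rad/s.
Step 2 — Component impedances:
  Z1: Z = R = 3610 Ω
  Z2: Z = jωL = j·7288·0.000704 = 0 + j5.131 Ω
  Z3: Z = 1/(jωC) = -j/(ω·C) = 0 - j17.09 Ω
Step 3 — With open output, the series arm Z2 and the output shunt Z3 appear in series to ground: Z2 + Z3 = 0 - j11.96 Ω.
Step 4 — Parallel with input shunt Z1: Z_in = Z1 || (Z2 + Z3) = 0.03959 - j11.96 Ω = 11.96∠-89.8° Ω.

Z = 0.03959 - j11.96 Ω = 11.96∠-89.8° Ω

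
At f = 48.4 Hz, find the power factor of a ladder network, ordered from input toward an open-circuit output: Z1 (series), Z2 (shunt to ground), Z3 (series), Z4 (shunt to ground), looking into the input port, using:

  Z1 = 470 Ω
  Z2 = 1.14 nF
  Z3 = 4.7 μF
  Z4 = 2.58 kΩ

Step 1 — Angular frequency: ω = 2π·f = 2π·48.4 = 304.1 rad/s.
Step 2 — Component impedances:
  Z1: Z = R = 470 Ω
  Z2: Z = 1/(jωC) = -j/(ω·C) = 0 - j2.884e+06 Ω
  Z3: Z = 1/(jωC) = -j/(ω·C) = 0 - j699.6 Ω
  Z4: Z = R = 2580 Ω
Step 3 — Ladder network (open output): work backward from the far end, alternating series and parallel combinations. Z_in = 3049 - j701.8 Ω = 3128∠-13.0° Ω.
Step 4 — Power factor: PF = cos(φ) = Re(Z)/|Z| = 3048.7/3128.5 = 0.9745.
Step 5 — Type: Im(Z) = -701.8 ⇒ leading (phase φ = -13.0°).

PF = 0.9745 (leading, φ = -13.0°)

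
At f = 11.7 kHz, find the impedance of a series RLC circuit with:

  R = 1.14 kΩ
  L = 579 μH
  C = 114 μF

Step 1 — Angular frequency: ω = 2π·f = 2π·1.17e+04 = 7.351e+04 rad/s.
Step 2 — Component impedances:
  R: Z = R = 1140 Ω
  L: Z = jωL = j·7.351e+04·0.000579 = 0 + j42.56 Ω
  C: Z = 1/(jωC) = -j/(ω·C) = 0 - j0.1193 Ω
Step 3 — Series combination: Z_total = R + L + C = 1140 + j42.44 Ω = 1141∠2.1° Ω.

Z = 1140 + j42.44 Ω = 1141∠2.1° Ω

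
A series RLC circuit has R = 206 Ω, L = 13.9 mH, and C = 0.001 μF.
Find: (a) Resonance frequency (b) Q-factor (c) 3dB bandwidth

Step 1 — Resonance: ω₀ = 1/√(LC) = 1/√(0.0139·1e-09) = 2.682e+05 rad/s.
Step 2 — f₀ = ω₀/(2π) = 4.269e+04 Hz.
Step 3 — Series Q: Q = ω₀L/R = 2.682e+05·0.0139/206 = 18.1.
Step 4 — Bandwidth: Δω = ω₀/Q = 1.482e+04 rad/s; BW = Δω/(2π) = 2359 Hz.

(a) f₀ = 4.269e+04 Hz  (b) Q = 18.1  (c) BW = 2359 Hz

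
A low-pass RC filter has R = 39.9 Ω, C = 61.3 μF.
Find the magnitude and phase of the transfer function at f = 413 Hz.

Step 1 — Angular frequency: ω = 2π·413 = 2595 rad/s.
Step 2 — Transfer function: H(jω) = 1/(1 + jωRC).
Step 3 — Denominator: 1 + jωRC = 1 + j·2595·39.9·6.13e-05 = 1 + j6.347.
Step 4 — H = 0.02422 - j0.1537.
Step 5 — Magnitude: |H| = 0.1556 (-16.2 dB); phase: φ = -81.0°.

|H| = 0.1556 (-16.2 dB), φ = -81.0°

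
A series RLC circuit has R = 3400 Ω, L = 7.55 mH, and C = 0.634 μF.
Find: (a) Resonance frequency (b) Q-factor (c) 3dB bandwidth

Step 1 — Resonance condition Im(Z)=0 gives ω₀ = 1/√(LC).
Step 2 — ω₀ = 1/√(0.00755·6.34e-07) = 1.445e+04 rad/s.
Step 3 — f₀ = ω₀/(2π) = 2300 Hz.
Step 4 — Series Q: Q = ω₀L/R = 1.445e+04·0.00755/3400 = 0.0321.
Step 5 — 3dB bandwidth: Δω = ω₀/Q = 4.503e+05 rad/s; BW = Δω/(2π) = 7.167e+04 Hz.

(a) f₀ = 2300 Hz  (b) Q = 0.0321  (c) BW = 7.167e+04 Hz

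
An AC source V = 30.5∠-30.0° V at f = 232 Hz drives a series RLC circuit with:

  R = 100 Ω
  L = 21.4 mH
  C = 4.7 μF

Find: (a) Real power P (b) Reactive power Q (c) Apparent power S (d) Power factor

Step 1 — Angular frequency: ω = 2π·f = 2π·232 = 1458 rad/s.
Step 2 — Component impedances:
  R: Z = R = 100 Ω
  L: Z = jωL = j·1458·0.0214 = 0 + j31.19 Ω
  C: Z = 1/(jωC) = -j/(ω·C) = 0 - j146 Ω
Step 3 — Series combination: Z_total = R + L + C = 100 - j114.8 Ω = 152.2∠-48.9° Ω.
Step 4 — Source phasor: V = 30.5∠-30.0° V = 26.41 - j15.25 V.
Step 5 — Current: I = V / Z = 0.1895 + j0.06501 A = 0.2004∠18.9° A.
Step 6 — Complex power: S = V·I* = 4.015 - j4.607 VA.
Step 7 — Real power: P = Re(S) = 4.015 W.
Step 8 — Reactive power: Q = Im(S) = -4.607 VAR.
Step 9 — Apparent power: |S| = 6.111 VA.
Step 10 — Power factor: PF = P/|S| = 0.6569 (leading).

(a) P = 4.015 W  (b) Q = -4.607 VAR  (c) S = 6.111 VA  (d) PF = 0.6569 (leading)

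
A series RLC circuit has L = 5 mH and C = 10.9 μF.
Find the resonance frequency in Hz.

Step 1 — Resonance condition Im(Z)=0 gives ω₀ = 1/√(LC).
Step 2 — ω₀ = 1/√(0.005·1.09e-05) = 4284 rad/s.
Step 3 — f₀ = ω₀/(2π) = 681.7 Hz.

f₀ = 681.7 Hz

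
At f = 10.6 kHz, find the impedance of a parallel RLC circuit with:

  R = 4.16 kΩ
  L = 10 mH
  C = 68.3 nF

Step 1 — Angular frequency: ω = 2π·f = 2π·1.06e+04 = 6.66e+04 rad/s.
Step 2 — Component impedances:
  R: Z = R = 4160 Ω
  L: Z = jωL = j·6.66e+04·0.01 = 0 + j666 Ω
  C: Z = 1/(jωC) = -j/(ω·C) = 0 - j219.8 Ω
Step 3 — Parallel combination: 1/Z_total = 1/R + 1/L + 1/C; Z_total = 25.72 - j326.1 Ω = 327.1∠-85.5° Ω.

Z = 25.72 - j326.1 Ω = 327.1∠-85.5° Ω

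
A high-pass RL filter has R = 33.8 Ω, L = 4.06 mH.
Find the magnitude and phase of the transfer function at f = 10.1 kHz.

Step 1 — Angular frequency: ω = 2π·1.01e+04 = 6.346e+04 rad/s.
Step 2 — Transfer function: H(jω) = jωL/(R + jωL).
Step 3 — Numerator jωL = j·257.6; denominator R + jωL = 33.8 + j257.6.
Step 4 — H = 0.9831 + j0.129.
Step 5 — Magnitude: |H| = 0.9915 (-0.1 dB); phase: φ = 7.5°.

|H| = 0.9915 (-0.1 dB), φ = 7.5°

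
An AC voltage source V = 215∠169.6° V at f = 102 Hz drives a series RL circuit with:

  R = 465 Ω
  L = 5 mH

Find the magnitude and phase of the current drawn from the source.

Step 1 — Angular frequency: ω = 2π·f = 2π·102 = 640.9 rad/s.
Step 2 — Component impedances:
  R: Z = R = 465 Ω
  L: Z = jωL = j·640.9·0.005 = 0 + j3.204 Ω
Step 3 — Series combination: Z_total = R + L = 465 + j3.204 Ω = 465∠0.4° Ω.
Step 4 — Source phasor: V = 215∠169.6° V = -211.5 + j38.81 V.
Step 5 — Ohm's law: I = V / Z_total = (-211.5 + j38.81) / (465 + j3.204) = -0.4542 + j0.0866 A.
Step 6 — Convert to polar: |I| = 0.4624 A, ∠I = 169.2°.

I = 0.4624∠169.2° A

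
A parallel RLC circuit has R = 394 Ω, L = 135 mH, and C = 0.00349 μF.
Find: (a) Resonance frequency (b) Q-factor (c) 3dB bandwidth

Step 1 — Resonance: ω₀ = 1/√(LC) = 1/√(0.135·3.49e-09) = 4.607e+04 rad/s.
Step 2 — f₀ = ω₀/(2π) = 7332 Hz.
Step 3 — Parallel Q: Q = R/(ω₀L) = 394/(4.607e+04·0.135) = 0.06335.
Step 4 — Bandwidth: Δω = ω₀/Q = 7.272e+05 rad/s; BW = Δω/(2π) = 1.157e+05 Hz.

(a) f₀ = 7332 Hz  (b) Q = 0.06335  (c) BW = 1.157e+05 Hz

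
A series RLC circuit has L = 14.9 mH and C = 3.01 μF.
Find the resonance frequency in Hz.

Step 1 — Resonance condition Im(Z)=0 gives ω₀ = 1/√(LC).
Step 2 — ω₀ = 1/√(0.0149·3.01e-06) = 4722 rad/s.
Step 3 — f₀ = ω₀/(2π) = 751.5 Hz.

f₀ = 751.5 Hz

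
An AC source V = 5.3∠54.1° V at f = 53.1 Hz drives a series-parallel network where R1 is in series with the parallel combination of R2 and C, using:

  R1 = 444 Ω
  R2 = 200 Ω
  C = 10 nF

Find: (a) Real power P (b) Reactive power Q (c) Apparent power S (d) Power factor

Step 1 — Angular frequency: ω = 2π·f = 2π·53.1 = 333.6 rad/s.
Step 2 — Component impedances:
  R1: Z = R = 444 Ω
  R2: Z = R = 200 Ω
  C: Z = 1/(jωC) = -j/(ω·C) = 0 - j2.997e+05 Ω
Step 3 — Parallel branch: R2 || C = 1/(1/R2 + 1/C) = 200 - j0.1335 Ω.
Step 4 — Series with R1: Z_total = R1 + (R2 || C) = 644 - j0.1335 Ω = 644∠-0.0° Ω.
Step 5 — Source phasor: V = 5.3∠54.1° V = 3.108 + j4.293 V.
Step 6 — Current: I = V / Z = 0.004824 + j0.006667 A = 0.00823∠54.1° A.
Step 7 — Complex power: S = V·I* = 0.04362 - j9.039e-06 VA.
Step 8 — Real power: P = Re(S) = 0.04362 W.
Step 9 — Reactive power: Q = Im(S) = -9.039e-06 VAR.
Step 10 — Apparent power: |S| = 0.04362 VA.
Step 11 — Power factor: PF = P/|S| = 1 (leading).

(a) P = 0.04362 W  (b) Q = -9.039e-06 VAR  (c) S = 0.04362 VA  (d) PF = 1 (leading)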